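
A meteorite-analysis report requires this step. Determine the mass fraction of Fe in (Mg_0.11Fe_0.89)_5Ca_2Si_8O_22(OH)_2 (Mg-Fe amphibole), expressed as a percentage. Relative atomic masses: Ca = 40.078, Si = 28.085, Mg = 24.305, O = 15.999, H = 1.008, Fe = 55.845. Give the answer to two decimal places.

Molar mass of (Mg_0.11Fe_0.89)_5Ca_2Si_8O_22(OH)_2: 0.55×24.305 + 4.45×55.845 + 2×40.078 + 8×28.085 + 24×15.999 + 2×1.008 = 952.706 g/mol.
Mass of Fe per formula unit: 4.45 × 55.845 = 248.510 g.
Weight fraction Fe = 248.510 / 952.706 = 0.2608.

26.08 weight percent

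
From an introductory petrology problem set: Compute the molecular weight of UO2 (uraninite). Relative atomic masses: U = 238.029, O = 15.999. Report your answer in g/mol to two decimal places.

270.03 g/mol

U: 1 × 238.029 = 238.0290
O: 2 × 15.999 = 31.9980
Summing the contributions gives the formula mass.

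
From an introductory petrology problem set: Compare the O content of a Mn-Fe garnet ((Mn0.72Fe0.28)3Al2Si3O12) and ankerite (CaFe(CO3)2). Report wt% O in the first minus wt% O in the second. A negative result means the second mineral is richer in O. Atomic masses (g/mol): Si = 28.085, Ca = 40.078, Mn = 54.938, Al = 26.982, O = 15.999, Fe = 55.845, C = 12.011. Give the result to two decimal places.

O in (Mn0.72Fe0.28)3Al2Si3O12: molar mass 495.783 g/mol; 12×15.999 = 191.988 g → 38.72 wt%.
O in CaFe(CO3)2: molar mass 215.939 g/mol; 6×15.999 = 95.994 g → 44.45 wt%.
Difference = 38.72 − 44.45 = -5.73 percentage points.

-5.73 percentage points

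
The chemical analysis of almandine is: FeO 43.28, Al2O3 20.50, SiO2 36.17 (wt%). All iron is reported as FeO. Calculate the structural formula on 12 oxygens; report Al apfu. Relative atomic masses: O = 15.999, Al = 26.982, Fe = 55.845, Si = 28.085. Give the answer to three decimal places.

2.003 Al apfu

FeO (M=71.844): mol = 0.60242; Fe = 0.60242, O = 0.60242.
Al2O3 (M=101.961): mol = 0.20106; Al = 0.40212, O = 0.60318.
SiO2 (M=60.083): mol = 0.60200; Si = 0.60200, O = 1.20400.
ΣO = 2.40960; factor = 12/ΣO = 4.98008.
Al apfu = 0.40212 × 4.98008 = 2.003.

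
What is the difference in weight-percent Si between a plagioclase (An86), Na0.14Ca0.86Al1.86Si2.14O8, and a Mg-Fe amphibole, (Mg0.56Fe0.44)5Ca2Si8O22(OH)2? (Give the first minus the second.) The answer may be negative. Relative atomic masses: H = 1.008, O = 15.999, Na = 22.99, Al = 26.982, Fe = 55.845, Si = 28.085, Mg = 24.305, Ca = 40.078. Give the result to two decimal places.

Si in Na0.14Ca0.86Al1.86Si2.14O8: molar mass 275.966 g/mol; 2.14×28.085 = 60.102 g → 21.78 wt%.
Si in (Mg0.56Fe0.44)5Ca2Si8O22(OH)2: molar mass 881.741 g/mol; 8×28.085 = 224.680 g → 25.48 wt%.
Difference = 21.78 − 25.48 = -3.70 percentage points.

-3.70 percentage points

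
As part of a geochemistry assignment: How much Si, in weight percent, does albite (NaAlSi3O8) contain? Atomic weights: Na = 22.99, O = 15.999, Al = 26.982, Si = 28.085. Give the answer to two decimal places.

32.13 weight percent

Formula mass = 1×22.99 + 1×26.982 + 3×28.085 + 8×15.999 = 262.219 g/mol, of which 84.255 g is Si.
So Si makes up 84.255/262.219 = 0.3213 of the mass, i.e. 32.13%.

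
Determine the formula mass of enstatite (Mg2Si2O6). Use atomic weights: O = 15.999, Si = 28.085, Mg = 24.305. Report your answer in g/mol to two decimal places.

200.77 g/mol

The formula mass is the sum 2×24.305 + 2×28.085 + 6×15.999.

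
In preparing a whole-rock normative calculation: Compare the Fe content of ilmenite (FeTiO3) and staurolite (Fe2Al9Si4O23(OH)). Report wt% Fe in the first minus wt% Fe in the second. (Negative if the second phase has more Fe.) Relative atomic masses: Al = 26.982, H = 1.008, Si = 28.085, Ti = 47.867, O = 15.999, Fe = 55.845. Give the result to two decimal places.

23.70 percentage points

Fe in FeTiO3: molar mass 151.709 g/mol; 1×55.845 = 55.845 g → 36.81 wt%.
Fe in Fe2Al9Si4O23(OH): molar mass 851.852 g/mol; 2×55.845 = 111.690 g → 13.11 wt%.
Difference = 36.81 − 13.11 = 23.70 percentage points.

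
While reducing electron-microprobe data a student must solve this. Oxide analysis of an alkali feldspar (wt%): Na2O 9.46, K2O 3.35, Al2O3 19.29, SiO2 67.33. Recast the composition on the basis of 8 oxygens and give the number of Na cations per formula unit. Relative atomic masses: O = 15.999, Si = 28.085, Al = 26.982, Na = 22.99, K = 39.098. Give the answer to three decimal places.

0.815 Na apfu

Na2O (M=61.979): mol = 0.15263; Na = 0.30526, O = 0.15263.
K2O (M=94.195): mol = 0.03556; K = 0.07112, O = 0.03556.
Al2O3 (M=101.961): mol = 0.18919; Al = 0.37838, O = 0.56757.
SiO2 (M=60.083): mol = 1.12062; Si = 1.12062, O = 2.24124.
ΣO = 2.99700; factor = 8/ΣO = 2.66934.
Na apfu = 0.30526 × 2.66934 = 0.815.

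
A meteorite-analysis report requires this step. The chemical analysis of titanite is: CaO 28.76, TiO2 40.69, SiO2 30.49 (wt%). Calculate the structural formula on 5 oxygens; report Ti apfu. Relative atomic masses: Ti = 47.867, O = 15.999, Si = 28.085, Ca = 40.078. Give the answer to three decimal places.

1.000 Ti apfu

CaO: 28.76/56.077 = 0.51287 mol → 0.51287 mol Ca, 0.51287 mol O.
TiO2: 40.69/79.865 = 0.50948 mol → 0.50948 mol Ti, 1.01896 mol O.
SiO2: 30.49/60.083 = 0.50746 mol → 0.50746 mol Si, 1.01492 mol O.
Total oxygen = 2.54675 mol. Normalization factor = 5/2.54675 = 1.96329.
Ti per 5 O = 0.50948 × 1.96329 = 1.000.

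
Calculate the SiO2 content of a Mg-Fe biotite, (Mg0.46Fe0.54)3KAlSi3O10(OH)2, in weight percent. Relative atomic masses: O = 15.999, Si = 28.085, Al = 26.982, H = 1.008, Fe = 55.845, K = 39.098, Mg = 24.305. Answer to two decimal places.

38.49 wt%

Formula mass = 468.349 g/mol.
3 Si → 3.0000 mol SiO2 per formula unit; M(SiO2) = 60.083, so SiO2 mass = 180.249 g.
180.249/468.349 × 100 = 38.49 wt%.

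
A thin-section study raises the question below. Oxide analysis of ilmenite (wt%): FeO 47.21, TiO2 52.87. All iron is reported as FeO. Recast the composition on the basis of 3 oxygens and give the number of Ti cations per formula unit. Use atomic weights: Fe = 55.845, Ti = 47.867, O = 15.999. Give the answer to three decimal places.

1.002 Ti apfu

47.21 wt% FeO ÷ 71.844 g/mol = 0.65712 mol, giving 0.65712 Fe and 0.65712 O.
52.87 wt% TiO2 ÷ 79.865 g/mol = 0.66199 mol, giving 0.66199 Ti and 1.32398 O.
Oxygen sums to 1.98110; scaling by 3/1.98110 = 1.51431 puts the formula on 3 O.
Ti: 0.66199 × 1.51431 = 1.002 atoms per formula unit.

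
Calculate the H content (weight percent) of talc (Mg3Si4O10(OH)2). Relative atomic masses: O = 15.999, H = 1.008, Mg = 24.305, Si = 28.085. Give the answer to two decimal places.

0.53 weight percent

M(Mg3Si4O10(OH)2) = 379.259 g/mol.
H contributes 2 × 1.008 = 2.016 g per mole.
2.016/379.259 = 0.0053 → 0.53%.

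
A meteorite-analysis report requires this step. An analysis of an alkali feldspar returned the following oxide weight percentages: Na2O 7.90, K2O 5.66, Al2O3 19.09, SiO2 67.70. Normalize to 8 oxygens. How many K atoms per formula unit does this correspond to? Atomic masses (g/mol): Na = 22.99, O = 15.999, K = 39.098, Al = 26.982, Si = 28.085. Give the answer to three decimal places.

Na2O (M=61.979): mol = 0.12746; Na = 0.25492, O = 0.12746.
K2O (M=94.195): mol = 0.06009; K = 0.12018, O = 0.06009.
Al2O3 (M=101.961): mol = 0.18723; Al = 0.37446, O = 0.56169.
SiO2 (M=60.083): mol = 1.12677; Si = 1.12677, O = 2.25354.
ΣO = 3.00278; factor = 8/ΣO = 2.66420.
K apfu = 0.12018 × 2.66420 = 0.320.

0.320 K apfu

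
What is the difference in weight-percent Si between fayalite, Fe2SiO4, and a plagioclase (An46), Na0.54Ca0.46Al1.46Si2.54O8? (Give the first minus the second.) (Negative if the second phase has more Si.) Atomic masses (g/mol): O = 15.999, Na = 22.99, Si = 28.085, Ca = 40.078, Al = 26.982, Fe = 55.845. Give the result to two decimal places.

Si in Fe2SiO4: molar mass 203.771 g/mol; 1×28.085 = 28.085 g → 13.78 wt%.
Si in Na0.54Ca0.46Al1.46Si2.54O8: molar mass 269.572 g/mol; 2.54×28.085 = 71.336 g → 26.46 wt%.
Difference = 13.78 − 26.46 = -12.68 percentage points.

-12.68 percentage points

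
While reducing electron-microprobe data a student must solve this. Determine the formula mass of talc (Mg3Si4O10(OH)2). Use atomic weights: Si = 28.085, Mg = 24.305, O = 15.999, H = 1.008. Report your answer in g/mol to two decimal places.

379.26 g/mol

Mg: 3 × 24.305 = 72.9150
Si: 4 × 28.085 = 112.3400
O: 12 × 15.999 = 191.9880
H: 2 × 1.008 = 2.0160
Summing the contributions gives the formula mass.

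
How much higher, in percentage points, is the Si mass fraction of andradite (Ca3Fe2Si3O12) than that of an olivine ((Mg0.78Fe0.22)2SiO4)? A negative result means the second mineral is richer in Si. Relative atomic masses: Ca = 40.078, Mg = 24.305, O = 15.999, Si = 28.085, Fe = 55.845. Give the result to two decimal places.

First mineral: 84.255 g Si in 508.167 g formula = 16.58 wt% Si.
Second mineral: 28.085 g Si in 154.569 g formula = 18.17 wt% Si.
16.58% − 18.17% gives a difference of -1.59 percentage points.

-1.59 percentage points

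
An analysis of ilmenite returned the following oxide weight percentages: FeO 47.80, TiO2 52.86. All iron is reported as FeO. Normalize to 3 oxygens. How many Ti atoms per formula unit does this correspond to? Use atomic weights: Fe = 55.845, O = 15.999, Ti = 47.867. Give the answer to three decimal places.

0.998 Ti apfu

FeO: 47.80/71.844 = 0.66533 mol → 0.66533 mol Fe, 0.66533 mol O.
TiO2: 52.86/79.865 = 0.66187 mol → 0.66187 mol Ti, 1.32374 mol O.
Total oxygen = 1.98907 mol. Normalization factor = 3/1.98907 = 1.50824.
Ti per 3 O = 0.66187 × 1.50824 = 0.998.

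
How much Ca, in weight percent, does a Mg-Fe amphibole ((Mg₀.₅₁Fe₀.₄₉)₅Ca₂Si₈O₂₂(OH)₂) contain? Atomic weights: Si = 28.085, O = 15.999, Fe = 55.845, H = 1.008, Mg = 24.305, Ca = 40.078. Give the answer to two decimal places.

9.01 weight percent

Formula mass = 2.55*24.305 + 2.45*55.845 + 2*40.078 + 8*28.085 + 24*15.999 + 2*1.008 = 889.626 g/mol, of which 80.156 g is Ca.
So Ca makes up 80.156/889.626 = 0.0901 of the mass, i.e. 9.01%.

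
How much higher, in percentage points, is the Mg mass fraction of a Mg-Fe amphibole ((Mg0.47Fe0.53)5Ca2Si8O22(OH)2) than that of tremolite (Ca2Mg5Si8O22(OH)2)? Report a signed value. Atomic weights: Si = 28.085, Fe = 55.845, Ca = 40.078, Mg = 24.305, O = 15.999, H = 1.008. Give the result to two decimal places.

M((Mg0.47Fe0.53)5Ca2Si8O22(OH)2) = 895.934 g/mol, so wt% Mg = 57.117/895.934 × 100 = 6.38%.
M(Ca2Mg5Si8O22(OH)2) = 812.353 g/mol, so wt% Mg = 121.525/812.353 × 100 = 14.96%.
6.38 − 14.96 = -8.58 pp.

-8.58 percentage points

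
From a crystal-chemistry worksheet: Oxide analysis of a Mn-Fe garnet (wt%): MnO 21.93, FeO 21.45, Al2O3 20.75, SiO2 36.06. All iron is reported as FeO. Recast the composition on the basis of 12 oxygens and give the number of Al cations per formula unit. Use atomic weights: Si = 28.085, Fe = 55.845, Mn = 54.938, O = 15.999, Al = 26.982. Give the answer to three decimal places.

MnO: 21.93/70.937 = 0.30915 mol → 0.30915 mol Mn, 0.30915 mol O.
FeO: 21.45/71.844 = 0.29856 mol → 0.29856 mol Fe, 0.29856 mol O.
Al2O3: 20.75/101.961 = 0.20351 mol → 0.40702 mol Al, 0.61053 mol O.
SiO2: 36.06/60.083 = 0.60017 mol → 0.60017 mol Si, 1.20034 mol O.
Total oxygen = 2.41858 mol. Normalization factor = 12/2.41858 = 4.96159.
Al per 12 O = 0.40702 × 4.96159 = 2.019.

2.019 Al apfu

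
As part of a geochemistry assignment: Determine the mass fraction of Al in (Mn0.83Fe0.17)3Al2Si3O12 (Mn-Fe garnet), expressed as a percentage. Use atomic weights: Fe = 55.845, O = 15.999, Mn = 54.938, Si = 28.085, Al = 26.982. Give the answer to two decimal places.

10.89 mass %

Molar mass of (Mn0.83Fe0.17)3Al2Si3O12: 2.49×54.938 + 0.51×55.845 + 2×26.982 + 3×28.085 + 12×15.999 = 495.484 g/mol.
Mass of Al per formula unit: 2 × 26.982 = 53.964 g.
Weight fraction Al = 53.964 / 495.484 = 0.1089.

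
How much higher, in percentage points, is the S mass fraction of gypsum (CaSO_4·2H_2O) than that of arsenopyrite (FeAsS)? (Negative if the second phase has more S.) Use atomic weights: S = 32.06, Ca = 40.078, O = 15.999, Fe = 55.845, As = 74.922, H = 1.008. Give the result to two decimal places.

First mineral: 32.060 g S in 172.164 g formula = 18.62 wt% S.
Second mineral: 32.060 g S in 162.827 g formula = 19.69 wt% S.
18.62% − 19.69% gives a difference of -1.07 percentage points.

-1.07 percentage points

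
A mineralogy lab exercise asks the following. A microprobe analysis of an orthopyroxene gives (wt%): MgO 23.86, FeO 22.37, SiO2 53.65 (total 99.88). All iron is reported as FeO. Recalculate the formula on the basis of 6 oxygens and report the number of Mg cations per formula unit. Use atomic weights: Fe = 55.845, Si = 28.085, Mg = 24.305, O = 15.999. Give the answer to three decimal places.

23.86 wt% MgO ÷ 40.304 g/mol = 0.59200 mol, giving 0.59200 Mg and 0.59200 O.
22.37 wt% FeO ÷ 71.844 g/mol = 0.31137 mol, giving 0.31137 Fe and 0.31137 O.
53.65 wt% SiO2 ÷ 60.083 g/mol = 0.89293 mol, giving 0.89293 Si and 1.78586 O.
Oxygen sums to 2.68923; scaling by 6/2.68923 = 2.23112 puts the formula on 6 O.
Mg: 0.59200 × 2.23112 = 1.321 atoms per formula unit.

1.321 Mg apfu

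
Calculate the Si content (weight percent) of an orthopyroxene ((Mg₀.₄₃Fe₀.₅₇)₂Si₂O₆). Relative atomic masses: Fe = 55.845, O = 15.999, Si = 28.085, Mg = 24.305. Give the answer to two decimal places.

23.73 weight percent

M((Mg₀.₄₃Fe₀.₅₇)₂Si₂O₆) = 236.730 g/mol.
Si contributes 2 × 28.085 = 56.170 g per mole.
56.170/236.730 = 0.2373 → 23.73%.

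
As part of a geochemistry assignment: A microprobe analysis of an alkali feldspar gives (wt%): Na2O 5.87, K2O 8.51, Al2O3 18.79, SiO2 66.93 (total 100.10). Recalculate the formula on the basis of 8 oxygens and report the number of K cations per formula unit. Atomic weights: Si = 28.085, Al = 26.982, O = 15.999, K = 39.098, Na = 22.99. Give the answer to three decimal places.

Na2O (M=61.979): mol = 0.09471; Na = 0.18942, O = 0.09471.
K2O (M=94.195): mol = 0.09034; K = 0.18068, O = 0.09034.
Al2O3 (M=101.961): mol = 0.18429; Al = 0.36858, O = 0.55287.
SiO2 (M=60.083): mol = 1.11396; Si = 1.11396, O = 2.22792.
ΣO = 2.96584; factor = 8/ΣO = 2.69738.
K apfu = 0.18068 × 2.69738 = 0.487.

0.487 K apfu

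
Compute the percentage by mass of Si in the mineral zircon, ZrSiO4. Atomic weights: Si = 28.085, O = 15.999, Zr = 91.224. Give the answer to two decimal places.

15.32 wt%

M(ZrSiO4) = 183.305 g/mol.
Si contributes 1 × 28.085 = 28.085 g per mole.
28.085/183.305 = 0.1532 → 15.32%.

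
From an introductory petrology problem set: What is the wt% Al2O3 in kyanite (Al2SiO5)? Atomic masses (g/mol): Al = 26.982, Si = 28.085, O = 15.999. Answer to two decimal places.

62.92 wt%

Molar mass of Al2SiO5 = 2*26.982 + 1*28.085 + 5*15.999 = 162.044 g/mol.
Each formula unit contains 2 Al, equivalent to 2/2 = 1.0000 mol Al2O3.
M(Al2O3) = 2×26.982 + 3×15.999 = 101.961 g/mol.
Mass of Al2O3 per formula unit = 1.0000 × 101.961 = 101.961 g.
Al2O3 wt% = 101.961 / 162.044 × 100 = 62.92%.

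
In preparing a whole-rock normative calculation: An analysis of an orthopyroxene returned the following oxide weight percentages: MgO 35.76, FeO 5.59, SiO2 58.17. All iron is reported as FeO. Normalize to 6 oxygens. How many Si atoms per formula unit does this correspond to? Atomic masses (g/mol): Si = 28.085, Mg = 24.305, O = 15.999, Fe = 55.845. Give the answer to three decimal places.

2.002 Si apfu

MgO: 35.76/40.304 = 0.88726 mol → 0.88726 mol Mg, 0.88726 mol O.
FeO: 5.59/71.844 = 0.07781 mol → 0.07781 mol Fe, 0.07781 mol O.
SiO2: 58.17/60.083 = 0.96816 mol → 0.96816 mol Si, 1.93632 mol O.
Total oxygen = 2.90139 mol. Normalization factor = 6/2.90139 = 2.06797.
Si per 6 O = 0.96816 × 2.06797 = 2.002.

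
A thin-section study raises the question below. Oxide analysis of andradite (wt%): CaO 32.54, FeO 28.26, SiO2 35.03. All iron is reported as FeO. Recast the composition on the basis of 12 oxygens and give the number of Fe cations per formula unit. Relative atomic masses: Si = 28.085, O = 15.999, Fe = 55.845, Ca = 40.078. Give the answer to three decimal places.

2.206 Fe apfu

32.54 wt% CaO ÷ 56.077 g/mol = 0.58027 mol, giving 0.58027 Ca and 0.58027 O.
28.26 wt% FeO ÷ 71.844 g/mol = 0.39335 mol, giving 0.39335 Fe and 0.39335 O.
35.03 wt% SiO2 ÷ 60.083 g/mol = 0.58303 mol, giving 0.58303 Si and 1.16606 O.
Oxygen sums to 2.13968; scaling by 12/2.13968 = 5.60832 puts the formula on 12 O.
Fe: 0.39335 × 5.60832 = 2.206 atoms per formula unit.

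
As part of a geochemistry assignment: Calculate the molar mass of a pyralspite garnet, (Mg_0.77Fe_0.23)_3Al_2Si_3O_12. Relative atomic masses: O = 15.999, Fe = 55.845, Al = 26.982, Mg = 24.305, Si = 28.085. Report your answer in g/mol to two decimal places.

The formula mass is the sum 2.31*24.305 + 0.69*55.845 + 2*26.982 + 3*28.085 + 12*15.999.

424.88 g/mol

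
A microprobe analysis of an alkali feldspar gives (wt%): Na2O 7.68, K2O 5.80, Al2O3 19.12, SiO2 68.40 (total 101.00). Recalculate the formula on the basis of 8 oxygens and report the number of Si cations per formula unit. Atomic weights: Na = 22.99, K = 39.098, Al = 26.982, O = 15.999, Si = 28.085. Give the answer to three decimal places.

Na2O (M=61.979): mol = 0.12391; Na = 0.24782, O = 0.12391.
K2O (M=94.195): mol = 0.06157; K = 0.12314, O = 0.06157.
Al2O3 (M=101.961): mol = 0.18752; Al = 0.37504, O = 0.56256.
SiO2 (M=60.083): mol = 1.13843; Si = 1.13843, O = 2.27686.
ΣO = 3.02490; factor = 8/ΣO = 2.64472.
Si apfu = 1.13843 × 2.64472 = 3.011.

3.011 Si apfu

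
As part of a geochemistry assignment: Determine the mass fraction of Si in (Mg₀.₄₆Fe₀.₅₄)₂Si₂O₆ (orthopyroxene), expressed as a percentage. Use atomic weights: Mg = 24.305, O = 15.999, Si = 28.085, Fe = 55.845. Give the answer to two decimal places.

Formula mass = 0.92·24.305 + 1.08·55.845 + 2·28.085 + 6·15.999 = 234.837 g/mol, of which 56.170 g is Si.
So Si makes up 56.170/234.837 = 0.2392 of the mass, i.e. 23.92%.

23.92 mass %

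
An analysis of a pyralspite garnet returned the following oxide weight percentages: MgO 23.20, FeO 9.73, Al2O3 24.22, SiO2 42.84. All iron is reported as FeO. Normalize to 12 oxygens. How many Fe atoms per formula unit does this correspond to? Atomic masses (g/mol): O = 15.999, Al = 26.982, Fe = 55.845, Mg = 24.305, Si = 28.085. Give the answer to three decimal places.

23.20 wt% MgO ÷ 40.304 g/mol = 0.57563 mol, giving 0.57563 Mg and 0.57563 O.
9.73 wt% FeO ÷ 71.844 g/mol = 0.13543 mol, giving 0.13543 Fe and 0.13543 O.
24.22 wt% Al2O3 ÷ 101.961 g/mol = 0.23754 mol, giving 0.47508 Al and 0.71262 O.
42.84 wt% SiO2 ÷ 60.083 g/mol = 0.71301 mol, giving 0.71301 Si and 1.42602 O.
Oxygen sums to 2.84970; scaling by 12/2.84970 = 4.21097 puts the formula on 12 O.
Fe: 0.13543 × 4.21097 = 0.570 atoms per formula unit.

0.570 Fe apfu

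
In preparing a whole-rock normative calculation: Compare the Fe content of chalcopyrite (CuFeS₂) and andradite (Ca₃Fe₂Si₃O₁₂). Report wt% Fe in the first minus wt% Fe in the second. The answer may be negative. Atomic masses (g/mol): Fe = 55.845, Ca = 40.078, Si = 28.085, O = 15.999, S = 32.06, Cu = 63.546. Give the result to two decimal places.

8.45 percentage points

M(CuFeS₂) = 183.511 g/mol, so wt% Fe = 55.845/183.511 × 100 = 30.43%.
M(Ca₃Fe₂Si₃O₁₂) = 508.167 g/mol, so wt% Fe = 111.690/508.167 × 100 = 21.98%.
30.43 − 21.98 = 8.45 pp.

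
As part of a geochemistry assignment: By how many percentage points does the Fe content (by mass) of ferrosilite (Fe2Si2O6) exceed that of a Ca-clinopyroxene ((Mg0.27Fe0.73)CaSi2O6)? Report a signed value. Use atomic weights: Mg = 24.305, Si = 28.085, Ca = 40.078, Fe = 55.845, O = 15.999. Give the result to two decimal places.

Fe in Fe2Si2O6: molar mass 263.854 g/mol; 2×55.845 = 111.690 g → 42.33 wt%.
Fe in (Mg0.27Fe0.73)CaSi2O6: molar mass 239.571 g/mol; 0.73×55.845 = 40.767 g → 17.02 wt%.
Difference = 42.33 − 17.02 = 25.31 percentage points.

25.31 percentage points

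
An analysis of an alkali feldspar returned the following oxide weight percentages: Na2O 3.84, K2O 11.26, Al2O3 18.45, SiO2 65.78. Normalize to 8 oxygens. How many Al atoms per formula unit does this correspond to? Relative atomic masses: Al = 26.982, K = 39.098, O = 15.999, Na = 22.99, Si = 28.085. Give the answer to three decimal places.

0.994 Al apfu

3.84 wt% Na2O ÷ 61.979 g/mol = 0.06196 mol, giving 0.12392 Na and 0.06196 O.
11.26 wt% K2O ÷ 94.195 g/mol = 0.11954 mol, giving 0.23908 K and 0.11954 O.
18.45 wt% Al2O3 ÷ 101.961 g/mol = 0.18095 mol, giving 0.36190 Al and 0.54285 O.
65.78 wt% SiO2 ÷ 60.083 g/mol = 1.09482 mol, giving 1.09482 Si and 2.18964 O.
Oxygen sums to 2.91399; scaling by 8/2.91399 = 2.74538 puts the formula on 8 O.
Al: 0.36190 × 2.74538 = 0.994 atoms per formula unit.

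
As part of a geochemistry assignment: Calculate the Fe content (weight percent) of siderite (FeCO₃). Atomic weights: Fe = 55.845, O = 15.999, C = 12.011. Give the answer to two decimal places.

48.20 weight percent

M(FeCO₃) = 115.853 g/mol.
Fe contributes 1 × 55.845 = 55.845 g per mole.
55.845/115.853 = 0.4820 → 48.20%.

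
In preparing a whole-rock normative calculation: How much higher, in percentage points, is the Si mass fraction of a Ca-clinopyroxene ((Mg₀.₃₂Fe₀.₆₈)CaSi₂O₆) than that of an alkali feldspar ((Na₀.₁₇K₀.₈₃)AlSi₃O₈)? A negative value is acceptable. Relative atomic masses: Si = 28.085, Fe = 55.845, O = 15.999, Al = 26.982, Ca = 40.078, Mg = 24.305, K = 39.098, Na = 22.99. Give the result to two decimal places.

First mineral: 56.170 g Si in 237.994 g formula = 23.60 wt% Si.
Second mineral: 84.255 g Si in 275.589 g formula = 30.57 wt% Si.
23.60% − 30.57% gives a difference of -6.97 percentage points.

-6.97 percentage points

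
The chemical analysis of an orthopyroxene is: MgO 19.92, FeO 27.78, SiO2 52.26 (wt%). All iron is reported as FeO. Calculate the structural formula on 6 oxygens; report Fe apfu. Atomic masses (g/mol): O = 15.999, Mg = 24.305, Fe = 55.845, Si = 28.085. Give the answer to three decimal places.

MgO: 19.92/40.304 = 0.49424 mol → 0.49424 mol Mg, 0.49424 mol O.
FeO: 27.78/71.844 = 0.38667 mol → 0.38667 mol Fe, 0.38667 mol O.
SiO2: 52.26/60.083 = 0.86980 mol → 0.86980 mol Si, 1.73960 mol O.
Total oxygen = 2.62051 mol. Normalization factor = 6/2.62051 = 2.28963.
Fe per 6 O = 0.38667 × 2.28963 = 0.885.

0.885 Fe apfu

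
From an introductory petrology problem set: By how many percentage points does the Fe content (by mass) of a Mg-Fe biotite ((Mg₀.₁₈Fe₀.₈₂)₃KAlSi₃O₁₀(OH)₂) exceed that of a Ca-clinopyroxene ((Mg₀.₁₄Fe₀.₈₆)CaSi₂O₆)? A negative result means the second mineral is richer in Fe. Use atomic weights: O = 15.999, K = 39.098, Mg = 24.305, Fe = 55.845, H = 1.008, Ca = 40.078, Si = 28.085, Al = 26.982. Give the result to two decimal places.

8.05 percentage points

M((Mg₀.₁₈Fe₀.₈₂)₃KAlSi₃O₁₀(OH)₂) = 494.842 g/mol, so wt% Fe = 137.379/494.842 × 100 = 27.76%.
M((Mg₀.₁₄Fe₀.₈₆)CaSi₂O₆) = 243.671 g/mol, so wt% Fe = 48.027/243.671 × 100 = 19.71%.
27.76 − 19.71 = 8.05 pp.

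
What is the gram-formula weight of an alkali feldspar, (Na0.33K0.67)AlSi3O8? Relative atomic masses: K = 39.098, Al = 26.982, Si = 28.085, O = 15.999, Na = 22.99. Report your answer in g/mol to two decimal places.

273.01 g/mol

M = 0.33(22.99) + 0.67(39.098) + 1(26.982) + 3(28.085) + 8(15.999)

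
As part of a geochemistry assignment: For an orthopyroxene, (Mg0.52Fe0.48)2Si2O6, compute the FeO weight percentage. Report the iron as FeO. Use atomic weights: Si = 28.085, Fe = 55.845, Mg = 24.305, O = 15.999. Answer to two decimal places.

29.85 wt%

M((Mg0.52Fe0.48)2Si2O6) = 231.052 g/mol; M(FeO) = 71.844 g/mol.
Moles FeO per formula unit = 0.96 Fe ÷ 1 = 0.9600.
FeO fraction = (0.9600 × 71.844) / 231.052 = 68.970/231.052 = 0.2985.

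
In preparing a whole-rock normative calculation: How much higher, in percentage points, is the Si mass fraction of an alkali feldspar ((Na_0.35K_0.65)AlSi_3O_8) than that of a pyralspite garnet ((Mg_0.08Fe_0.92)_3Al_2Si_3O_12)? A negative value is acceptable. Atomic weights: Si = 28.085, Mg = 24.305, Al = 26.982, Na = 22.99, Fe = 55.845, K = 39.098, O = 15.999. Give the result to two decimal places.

13.71 percentage points

M((Na_0.35K_0.65)AlSi_3O_8) = 272.689 g/mol, so wt% Si = 84.255/272.689 × 100 = 30.90%.
M((Mg_0.08Fe_0.92)_3Al_2Si_3O_12) = 490.172 g/mol, so wt% Si = 84.255/490.172 × 100 = 17.19%.
30.90 − 17.19 = 13.71 pp.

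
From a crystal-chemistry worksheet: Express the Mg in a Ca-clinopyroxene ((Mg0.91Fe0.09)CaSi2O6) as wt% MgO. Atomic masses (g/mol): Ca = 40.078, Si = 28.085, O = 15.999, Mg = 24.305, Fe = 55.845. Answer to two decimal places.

Formula mass = 219.386 g/mol.
0.91 Mg → 0.9100 mol MgO per formula unit; M(MgO) = 40.304, so MgO mass = 36.677 g.
36.677/219.386 × 100 = 16.72 wt%.

16.72 wt%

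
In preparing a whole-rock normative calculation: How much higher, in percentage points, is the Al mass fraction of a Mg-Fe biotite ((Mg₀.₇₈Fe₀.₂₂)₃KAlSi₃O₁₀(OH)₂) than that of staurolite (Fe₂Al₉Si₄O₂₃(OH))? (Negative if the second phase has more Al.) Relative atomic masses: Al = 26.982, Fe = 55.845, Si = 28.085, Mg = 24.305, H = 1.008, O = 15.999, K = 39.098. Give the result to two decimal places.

-22.35 percentage points

First mineral: 26.982 g Al in 438.070 g formula = 6.16 wt% Al.
Second mineral: 242.838 g Al in 851.852 g formula = 28.51 wt% Al.
6.16% − 28.51% gives a difference of -22.35 percentage points.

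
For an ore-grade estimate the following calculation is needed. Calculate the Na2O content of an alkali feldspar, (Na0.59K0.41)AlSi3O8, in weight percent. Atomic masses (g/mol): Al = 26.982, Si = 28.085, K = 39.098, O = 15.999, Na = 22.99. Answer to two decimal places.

Molar mass of (Na0.59K0.41)AlSi3O8 = 0.59·22.99 + 0.41·39.098 + 1·26.982 + 3·28.085 + 8·15.999 = 268.823 g/mol.
Each formula unit contains 0.59 Na, equivalent to 0.59/2 = 0.2950 mol Na2O.
M(Na2O) = 2×22.99 + 1×15.999 = 61.979 g/mol.
Mass of Na2O per formula unit = 0.2950 × 61.979 = 18.284 g.
Na2O wt% = 18.284 / 268.823 × 100 = 6.80%.

6.80 wt%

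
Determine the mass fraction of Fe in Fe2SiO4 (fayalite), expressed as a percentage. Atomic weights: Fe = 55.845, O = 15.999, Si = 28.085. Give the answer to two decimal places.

54.81 mass %

Molar mass of Fe2SiO4: 2×55.845 + 1×28.085 + 4×15.999 = 203.771 g/mol.
Mass of Fe per formula unit: 2 × 55.845 = 111.690 g.
Weight fraction Fe = 111.690 / 203.771 = 0.5481.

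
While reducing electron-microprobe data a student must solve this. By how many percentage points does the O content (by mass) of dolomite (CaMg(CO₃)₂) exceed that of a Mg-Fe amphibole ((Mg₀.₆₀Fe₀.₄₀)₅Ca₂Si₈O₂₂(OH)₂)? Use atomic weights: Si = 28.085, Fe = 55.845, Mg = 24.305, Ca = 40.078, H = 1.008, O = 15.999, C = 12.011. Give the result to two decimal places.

First mineral: 95.994 g O in 184.399 g formula = 52.06 wt% O.
Second mineral: 383.976 g O in 875.433 g formula = 43.86 wt% O.
52.06% − 43.86% gives a difference of 8.20 percentage points.

8.20 percentage points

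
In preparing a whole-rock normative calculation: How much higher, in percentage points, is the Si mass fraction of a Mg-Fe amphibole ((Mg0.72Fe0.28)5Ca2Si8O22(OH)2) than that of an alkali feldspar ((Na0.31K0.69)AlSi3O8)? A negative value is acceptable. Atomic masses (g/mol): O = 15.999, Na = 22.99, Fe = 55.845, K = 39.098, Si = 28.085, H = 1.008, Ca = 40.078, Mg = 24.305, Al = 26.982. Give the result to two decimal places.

Si in (Mg0.72Fe0.28)5Ca2Si8O22(OH)2: molar mass 856.509 g/mol; 8×28.085 = 224.680 g → 26.23 wt%.
Si in (Na0.31K0.69)AlSi3O8: molar mass 273.334 g/mol; 3×28.085 = 84.255 g → 30.82 wt%.
Difference = 26.23 − 30.82 = -4.59 percentage points.

-4.59 percentage points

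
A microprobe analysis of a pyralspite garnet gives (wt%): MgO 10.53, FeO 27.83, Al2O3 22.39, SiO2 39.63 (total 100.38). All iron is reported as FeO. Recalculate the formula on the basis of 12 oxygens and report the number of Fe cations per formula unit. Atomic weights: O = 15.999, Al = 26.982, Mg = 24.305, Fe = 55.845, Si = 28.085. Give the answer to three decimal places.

10.53 wt% MgO ÷ 40.304 g/mol = 0.26126 mol, giving 0.26126 Mg and 0.26126 O.
27.83 wt% FeO ÷ 71.844 g/mol = 0.38737 mol, giving 0.38737 Fe and 0.38737 O.
22.39 wt% Al2O3 ÷ 101.961 g/mol = 0.21959 mol, giving 0.43918 Al and 0.65877 O.
39.63 wt% SiO2 ÷ 60.083 g/mol = 0.65959 mol, giving 0.65959 Si and 1.31918 O.
Oxygen sums to 2.62658; scaling by 12/2.62658 = 4.56868 puts the formula on 12 O.
Fe: 0.38737 × 4.56868 = 1.770 atoms per formula unit.

1.770 Fe apfu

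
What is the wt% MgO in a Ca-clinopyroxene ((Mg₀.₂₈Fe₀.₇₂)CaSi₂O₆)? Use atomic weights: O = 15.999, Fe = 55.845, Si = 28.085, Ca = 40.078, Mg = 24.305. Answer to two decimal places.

Molar mass of (Mg₀.₂₈Fe₀.₇₂)CaSi₂O₆ = 0.28*24.305 + 0.72*55.845 + 1*40.078 + 2*28.085 + 6*15.999 = 239.256 g/mol.
Each formula unit contains 0.28 Mg, equivalent to 0.28/1 = 0.2800 mol MgO.
M(MgO) = 1×24.305 + 1×15.999 = 40.304 g/mol.
Mass of MgO per formula unit = 0.2800 × 40.304 = 11.285 g.
MgO wt% = 11.285 / 239.256 × 100 = 4.72%.

4.72 wt%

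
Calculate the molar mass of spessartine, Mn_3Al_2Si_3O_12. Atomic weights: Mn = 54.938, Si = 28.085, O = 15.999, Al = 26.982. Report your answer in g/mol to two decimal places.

The formula mass is the sum 3×54.938 + 2×26.982 + 3×28.085 + 12×15.999.

495.02 g/mol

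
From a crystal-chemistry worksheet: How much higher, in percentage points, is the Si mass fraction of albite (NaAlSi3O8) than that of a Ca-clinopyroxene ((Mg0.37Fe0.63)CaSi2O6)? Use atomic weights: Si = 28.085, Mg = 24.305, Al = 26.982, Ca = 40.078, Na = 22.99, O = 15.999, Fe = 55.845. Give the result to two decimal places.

First mineral: 84.255 g Si in 262.219 g formula = 32.13 wt% Si.
Second mineral: 56.170 g Si in 236.417 g formula = 23.76 wt% Si.
32.13% − 23.76% gives a difference of 8.37 percentage points.

8.37 percentage points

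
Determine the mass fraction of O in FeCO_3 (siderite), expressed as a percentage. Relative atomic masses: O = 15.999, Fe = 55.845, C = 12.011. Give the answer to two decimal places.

41.43 weight percent

Molar mass of FeCO_3: 1·55.845 + 1·12.011 + 3·15.999 = 115.853 g/mol.
Mass of O per formula unit: 3 × 15.999 = 47.997 g.
Weight fraction O = 47.997 / 115.853 = 0.4143.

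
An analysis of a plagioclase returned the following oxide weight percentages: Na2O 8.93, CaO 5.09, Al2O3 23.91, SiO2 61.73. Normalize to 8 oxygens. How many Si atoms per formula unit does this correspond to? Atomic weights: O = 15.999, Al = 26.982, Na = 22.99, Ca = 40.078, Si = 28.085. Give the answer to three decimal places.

2.746 Si apfu

8.93 wt% Na2O ÷ 61.979 g/mol = 0.14408 mol, giving 0.28816 Na and 0.14408 O.
5.09 wt% CaO ÷ 56.077 g/mol = 0.09077 mol, giving 0.09077 Ca and 0.09077 O.
23.91 wt% Al2O3 ÷ 101.961 g/mol = 0.23450 mol, giving 0.46900 Al and 0.70350 O.
61.73 wt% SiO2 ÷ 60.083 g/mol = 1.02741 mol, giving 1.02741 Si and 2.05482 O.
Oxygen sums to 2.99317; scaling by 8/2.99317 = 2.67275 puts the formula on 8 O.
Si: 1.02741 × 2.67275 = 2.746 atoms per formula unit.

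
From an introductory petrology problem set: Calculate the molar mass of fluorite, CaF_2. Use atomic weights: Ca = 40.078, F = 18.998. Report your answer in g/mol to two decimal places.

78.07 g/mol

The formula mass is the sum 1·40.078 + 2·18.998.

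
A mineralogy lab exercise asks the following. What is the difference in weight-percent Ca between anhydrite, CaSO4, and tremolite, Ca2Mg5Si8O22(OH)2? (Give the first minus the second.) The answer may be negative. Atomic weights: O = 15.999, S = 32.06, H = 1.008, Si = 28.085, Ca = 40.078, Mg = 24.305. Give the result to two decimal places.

First mineral: 40.078 g Ca in 136.134 g formula = 29.44 wt% Ca.
Second mineral: 80.156 g Ca in 812.353 g formula = 9.87 wt% Ca.
29.44% − 9.87% gives a difference of 19.57 percentage points.

19.57 percentage points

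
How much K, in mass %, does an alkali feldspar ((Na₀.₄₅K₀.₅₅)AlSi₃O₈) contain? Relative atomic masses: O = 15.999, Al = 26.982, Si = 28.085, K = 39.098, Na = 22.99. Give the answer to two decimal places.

M((Na₀.₄₅K₀.₅₅)AlSi₃O₈) = 271.078 g/mol.
K contributes 0.55 × 39.098 = 21.504 g per mole.
21.504/271.078 = 0.0793 → 7.93%.

7.93 mass %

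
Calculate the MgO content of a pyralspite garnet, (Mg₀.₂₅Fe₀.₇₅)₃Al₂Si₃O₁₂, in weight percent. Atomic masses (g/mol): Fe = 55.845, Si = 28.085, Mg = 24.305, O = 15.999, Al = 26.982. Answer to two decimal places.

6.38 wt%

M((Mg₀.₂₅Fe₀.₇₅)₃Al₂Si₃O₁₂) = 474.087 g/mol; M(MgO) = 40.304 g/mol.
Moles MgO per formula unit = 0.75 Mg ÷ 1 = 0.7500.
MgO fraction = (0.7500 × 40.304) / 474.087 = 30.228/474.087 = 0.0638.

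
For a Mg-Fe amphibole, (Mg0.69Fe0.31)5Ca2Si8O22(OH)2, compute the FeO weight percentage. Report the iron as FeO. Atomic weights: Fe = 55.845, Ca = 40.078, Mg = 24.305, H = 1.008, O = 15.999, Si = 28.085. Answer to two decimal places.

Molar mass of (Mg0.69Fe0.31)5Ca2Si8O22(OH)2 = 3.45*24.305 + 1.55*55.845 + 2*40.078 + 8*28.085 + 24*15.999 + 2*1.008 = 861.240 g/mol.
Each formula unit contains 1.55 Fe, equivalent to 1.55/1 = 1.5500 mol FeO.
M(FeO) = 1×55.845 + 1×15.999 = 71.844 g/mol.
Mass of FeO per formula unit = 1.5500 × 71.844 = 111.358 g.
FeO wt% = 111.358 / 861.240 × 100 = 12.93%.

12.93 wt%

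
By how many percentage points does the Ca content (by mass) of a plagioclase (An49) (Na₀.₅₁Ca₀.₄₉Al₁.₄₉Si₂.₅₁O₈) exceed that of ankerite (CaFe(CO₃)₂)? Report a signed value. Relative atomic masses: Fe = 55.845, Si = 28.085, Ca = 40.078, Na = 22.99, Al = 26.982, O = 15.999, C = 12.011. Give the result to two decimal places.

Ca in Na₀.₅₁Ca₀.₄₉Al₁.₄₉Si₂.₅₁O₈: molar mass 270.052 g/mol; 0.49×40.078 = 19.638 g → 7.27 wt%.
Ca in CaFe(CO₃)₂: molar mass 215.939 g/mol; 1×40.078 = 40.078 g → 18.56 wt%.
Difference = 7.27 − 18.56 = -11.29 percentage points.

-11.29 percentage points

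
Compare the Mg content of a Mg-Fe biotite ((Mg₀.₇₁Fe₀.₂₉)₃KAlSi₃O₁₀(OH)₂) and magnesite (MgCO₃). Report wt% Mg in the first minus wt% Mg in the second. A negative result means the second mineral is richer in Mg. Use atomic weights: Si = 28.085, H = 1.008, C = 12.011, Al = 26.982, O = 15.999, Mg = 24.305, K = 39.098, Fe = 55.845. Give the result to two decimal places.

-17.19 percentage points

First mineral: 51.770 g Mg in 444.694 g formula = 11.64 wt% Mg.
Second mineral: 24.305 g Mg in 84.313 g formula = 28.83 wt% Mg.
11.64% − 28.83% gives a difference of -17.19 percentage points.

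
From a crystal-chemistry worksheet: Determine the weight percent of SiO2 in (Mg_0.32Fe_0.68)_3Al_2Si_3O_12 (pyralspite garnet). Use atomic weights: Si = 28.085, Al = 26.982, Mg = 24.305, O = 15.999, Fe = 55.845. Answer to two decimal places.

Formula mass = 467.464 g/mol.
3 Si → 3.0000 mol SiO2 per formula unit; M(SiO2) = 60.083, so SiO2 mass = 180.249 g.
180.249/467.464 × 100 = 38.56 wt%.

38.56 wt%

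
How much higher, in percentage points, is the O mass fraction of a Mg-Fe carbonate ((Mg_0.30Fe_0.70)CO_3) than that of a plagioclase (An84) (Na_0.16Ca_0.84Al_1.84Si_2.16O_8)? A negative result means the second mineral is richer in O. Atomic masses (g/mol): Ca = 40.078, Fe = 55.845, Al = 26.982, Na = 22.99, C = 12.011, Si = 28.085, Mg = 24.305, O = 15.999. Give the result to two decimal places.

-1.32 percentage points

O in (Mg_0.30Fe_0.70)CO_3: molar mass 106.391 g/mol; 3×15.999 = 47.997 g → 45.11 wt%.
O in Na_0.16Ca_0.84Al_1.84Si_2.16O_8: molar mass 275.646 g/mol; 8×15.999 = 127.992 g → 46.43 wt%.
Difference = 45.11 − 46.43 = -1.32 percentage points.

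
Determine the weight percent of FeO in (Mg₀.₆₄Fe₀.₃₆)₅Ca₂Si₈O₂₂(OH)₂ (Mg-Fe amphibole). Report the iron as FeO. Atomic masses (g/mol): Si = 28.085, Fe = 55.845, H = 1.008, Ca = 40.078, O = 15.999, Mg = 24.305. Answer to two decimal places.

14.88 wt%

Formula mass = 869.125 g/mol.
1.80 Fe → 1.8000 mol FeO per formula unit; M(FeO) = 71.844, so FeO mass = 129.319 g.
129.319/869.125 × 100 = 14.88 wt%.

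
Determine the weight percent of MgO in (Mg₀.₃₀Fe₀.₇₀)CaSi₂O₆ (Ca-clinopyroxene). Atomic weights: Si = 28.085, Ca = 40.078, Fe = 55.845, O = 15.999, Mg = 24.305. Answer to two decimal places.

5.07 wt%

M((Mg₀.₃₀Fe₀.₇₀)CaSi₂O₆) = 238.625 g/mol; M(MgO) = 40.304 g/mol.
Moles MgO per formula unit = 0.30 Mg ÷ 1 = 0.3000.
MgO fraction = (0.3000 × 40.304) / 238.625 = 12.091/238.625 = 0.0507.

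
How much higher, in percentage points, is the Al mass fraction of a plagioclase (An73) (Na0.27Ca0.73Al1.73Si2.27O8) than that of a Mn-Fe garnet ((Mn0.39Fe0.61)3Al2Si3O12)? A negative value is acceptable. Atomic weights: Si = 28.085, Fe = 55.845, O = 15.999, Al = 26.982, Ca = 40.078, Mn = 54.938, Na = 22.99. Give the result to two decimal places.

6.18 percentage points

First mineral: 46.679 g Al in 273.888 g formula = 17.04 wt% Al.
Second mineral: 53.964 g Al in 496.681 g formula = 10.86 wt% Al.
17.04% − 10.86% gives a difference of 6.18 percentage points.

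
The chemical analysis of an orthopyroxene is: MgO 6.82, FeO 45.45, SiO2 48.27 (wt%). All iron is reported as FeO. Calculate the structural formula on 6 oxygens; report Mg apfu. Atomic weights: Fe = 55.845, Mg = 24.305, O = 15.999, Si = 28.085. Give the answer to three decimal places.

MgO (M=40.304): mol = 0.16921; Mg = 0.16921, O = 0.16921.
FeO (M=71.844): mol = 0.63262; Fe = 0.63262, O = 0.63262.
SiO2 (M=60.083): mol = 0.80339; Si = 0.80339, O = 1.60678.
ΣO = 2.40861; factor = 6/ΣO = 2.49106.
Mg apfu = 0.16921 × 2.49106 = 0.422.

0.422 Mg apfu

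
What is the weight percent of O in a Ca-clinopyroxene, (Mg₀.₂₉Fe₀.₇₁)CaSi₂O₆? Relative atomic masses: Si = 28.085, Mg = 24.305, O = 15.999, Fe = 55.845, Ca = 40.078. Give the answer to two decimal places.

Formula mass = 0.29·24.305 + 0.71·55.845 + 1·40.078 + 2·28.085 + 6·15.999 = 238.940 g/mol, of which 95.994 g is O.
So O makes up 95.994/238.940 = 0.4017 of the mass, i.e. 40.17%.

40.17 mass %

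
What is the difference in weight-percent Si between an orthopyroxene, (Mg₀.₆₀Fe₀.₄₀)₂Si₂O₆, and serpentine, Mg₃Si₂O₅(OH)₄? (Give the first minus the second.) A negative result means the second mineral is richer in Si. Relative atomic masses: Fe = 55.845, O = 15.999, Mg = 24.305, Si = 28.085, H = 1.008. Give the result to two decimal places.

4.58 percentage points

M((Mg₀.₆₀Fe₀.₄₀)₂Si₂O₆) = 226.006 g/mol, so wt% Si = 56.170/226.006 × 100 = 24.85%.
M(Mg₃Si₂O₅(OH)₄) = 277.108 g/mol, so wt% Si = 56.170/277.108 × 100 = 20.27%.
24.85 − 20.27 = 4.58 pp.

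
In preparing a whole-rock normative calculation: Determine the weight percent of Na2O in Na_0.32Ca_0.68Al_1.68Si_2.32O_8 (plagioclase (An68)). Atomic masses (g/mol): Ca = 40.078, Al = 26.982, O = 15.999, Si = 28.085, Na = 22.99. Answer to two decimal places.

Molar mass of Na_0.32Ca_0.68Al_1.68Si_2.32O_8 = 0.32·22.99 + 0.68·40.078 + 1.68·26.982 + 2.32·28.085 + 8·15.999 = 273.089 g/mol.
Each formula unit contains 0.32 Na, equivalent to 0.32/2 = 0.1600 mol Na2O.
M(Na2O) = 2×22.99 + 1×15.999 = 61.979 g/mol.
Mass of Na2O per formula unit = 0.1600 × 61.979 = 9.917 g.
Na2O wt% = 9.917 / 273.089 × 100 = 3.63%.

3.63 wt%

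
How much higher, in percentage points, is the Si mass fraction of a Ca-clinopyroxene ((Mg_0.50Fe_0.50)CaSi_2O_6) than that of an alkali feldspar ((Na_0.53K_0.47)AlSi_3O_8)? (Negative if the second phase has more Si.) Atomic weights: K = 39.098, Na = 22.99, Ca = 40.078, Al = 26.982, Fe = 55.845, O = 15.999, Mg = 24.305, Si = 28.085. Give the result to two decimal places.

First mineral: 56.170 g Si in 232.317 g formula = 24.18 wt% Si.
Second mineral: 84.255 g Si in 269.790 g formula = 31.23 wt% Si.
24.18% − 31.23% gives a difference of -7.05 percentage points.

-7.05 percentage points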